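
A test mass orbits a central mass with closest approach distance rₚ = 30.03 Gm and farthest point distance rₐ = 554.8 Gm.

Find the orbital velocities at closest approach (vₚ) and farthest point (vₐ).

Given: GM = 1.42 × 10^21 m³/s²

Convert to SI: rₚ = 30.03 Gm = 3.003e+10 m; rₐ = 554.8 Gm = 5.548e+11 m.
Use the vis-viva equation v² = GM(2/r − 1/a) with a = (rₚ + rₐ)/2 = (3.003e+10 + 5.548e+11)/2 = 2.92415e+11 m.
vₚ = √(GM · (2/rₚ − 1/a)) = √(1.42e+21 · (2/3.003e+10 − 1/2.92415e+11)) m/s ≈ 2.995e+05 m/s = 299.5 km/s.
vₐ = √(GM · (2/rₐ − 1/a)) = √(1.42e+21 · (2/5.548e+11 − 1/2.92415e+11)) m/s ≈ 1.621e+04 m/s = 16.21 km/s.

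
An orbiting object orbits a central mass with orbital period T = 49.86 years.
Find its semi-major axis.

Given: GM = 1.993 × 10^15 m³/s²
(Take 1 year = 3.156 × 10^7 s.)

Convert to SI: T = 49.86 years = 1.57358e+09 s.
Invert Kepler's third law: a = (GM · T² / (4π²))^(1/3).
Substituting T = 1.57358e+09 s and GM = 1.993e+15 m³/s²:
a = (1.993e+15 · (1.57358e+09)² / (4π²))^(1/3) m
a ≈ 5e+10 m = 50 Gm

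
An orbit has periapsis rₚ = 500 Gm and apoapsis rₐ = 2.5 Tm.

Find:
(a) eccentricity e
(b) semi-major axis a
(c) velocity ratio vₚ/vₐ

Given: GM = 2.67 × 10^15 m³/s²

Convert to SI: rₚ = 500 Gm = 5e+11 m; rₐ = 2.5 Tm = 2.5e+12 m.
(a) e = (rₐ − rₚ)/(rₐ + rₚ) = (2.5e+12 − 5e+11)/(2.5e+12 + 5e+11) ≈ 0.6667
(b) a = (rₚ + rₐ)/2 = (5e+11 + 2.5e+12)/2 ≈ 1.5e+12 m
(c) Conservation of angular momentum (rₚvₚ = rₐvₐ) gives vₚ/vₐ = rₐ/rₚ = 2.5e+12/5e+11 ≈ 5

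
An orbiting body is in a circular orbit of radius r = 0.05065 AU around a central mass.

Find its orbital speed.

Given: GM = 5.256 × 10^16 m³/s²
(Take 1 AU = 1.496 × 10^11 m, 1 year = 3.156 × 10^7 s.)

Convert to SI: r = 0.05065 AU = 7.57724e+09 m.
For a circular orbit, gravity supplies the centripetal force, so v = √(GM / r).
v = √(5.256e+16 / 7.57724e+09) m/s ≈ 2634 m/s = 0.5556 AU/year.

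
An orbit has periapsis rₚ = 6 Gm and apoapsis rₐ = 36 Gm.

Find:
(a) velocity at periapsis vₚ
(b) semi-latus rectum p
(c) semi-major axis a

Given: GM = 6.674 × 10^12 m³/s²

Convert to SI: rₚ = 6 Gm = 6e+09 m; rₐ = 36 Gm = 3.6e+10 m.
(a) With a = (rₚ + rₐ)/2 = 2.1e+10 m, vₚ = √(GM (2/rₚ − 1/a)) = √(6.674e+12 · (2/6e+09 − 1/2.1e+10)) m/s ≈ 43.67 m/s
(b) From a = (rₚ + rₐ)/2 = 2.1e+10 m and e = (rₐ − rₚ)/(rₐ + rₚ) = 0.714286, p = a(1 − e²) = 2.1e+10 · (1 − (0.714286)²) ≈ 1.029e+10 m
(c) a = (rₚ + rₐ)/2 = (6e+09 + 3.6e+10)/2 ≈ 2.1e+10 m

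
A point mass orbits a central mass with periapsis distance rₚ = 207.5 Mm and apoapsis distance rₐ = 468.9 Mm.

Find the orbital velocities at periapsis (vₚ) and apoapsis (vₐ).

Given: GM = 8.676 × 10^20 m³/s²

Convert to SI: rₚ = 207.5 Mm = 2.075e+08 m; rₐ = 468.9 Mm = 4.689e+08 m.
Use the vis-viva equation v² = GM(2/r − 1/a) with a = (rₚ + rₐ)/2 = (2.075e+08 + 4.689e+08)/2 = 3.382e+08 m.
vₚ = √(GM · (2/rₚ − 1/a)) = √(8.676e+20 · (2/2.075e+08 − 1/3.382e+08)) m/s ≈ 2.408e+06 m/s = 2408 km/s.
vₐ = √(GM · (2/rₐ − 1/a)) = √(8.676e+20 · (2/4.689e+08 − 1/3.382e+08)) m/s ≈ 1.065e+06 m/s = 1065 km/s.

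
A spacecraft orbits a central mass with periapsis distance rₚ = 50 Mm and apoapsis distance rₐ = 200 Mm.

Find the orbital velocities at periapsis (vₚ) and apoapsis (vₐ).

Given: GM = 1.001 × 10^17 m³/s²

Convert to SI: rₚ = 50 Mm = 5e+07 m; rₐ = 200 Mm = 2e+08 m.
Use the vis-viva equation v² = GM(2/r − 1/a) with a = (rₚ + rₐ)/2 = (5e+07 + 2e+08)/2 = 1.25e+08 m.
vₚ = √(GM · (2/rₚ − 1/a)) = √(1.001e+17 · (2/5e+07 − 1/1.25e+08)) m/s ≈ 5.66e+04 m/s = 56.6 km/s.
vₐ = √(GM · (2/rₐ − 1/a)) = √(1.001e+17 · (2/2e+08 − 1/1.25e+08)) m/s ≈ 1.415e+04 m/s = 14.15 km/s.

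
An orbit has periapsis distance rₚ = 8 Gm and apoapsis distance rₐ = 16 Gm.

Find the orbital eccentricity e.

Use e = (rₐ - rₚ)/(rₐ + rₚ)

Convert to SI: rₚ = 8 Gm = 8e+09 m; rₐ = 16 Gm = 1.6e+10 m.
e = (rₐ − rₚ) / (rₐ + rₚ).
e = (1.6e+10 − 8e+09) / (1.6e+10 + 8e+09) = 8e+09 / 2.4e+10 ≈ 0.3333.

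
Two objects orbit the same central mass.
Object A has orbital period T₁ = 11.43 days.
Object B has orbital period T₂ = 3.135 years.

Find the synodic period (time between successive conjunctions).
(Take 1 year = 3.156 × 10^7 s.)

Convert to SI: T₁ = 11.43 days = 987552 s; T₂ = 3.135 years = 9.89406e+07 s.
T_syn = |T₁ · T₂ / (T₁ − T₂)|.
T_syn = |987552 · 9.89406e+07 / (987552 − 9.89406e+07)| s ≈ 9.975e+05 s = 11.55 days.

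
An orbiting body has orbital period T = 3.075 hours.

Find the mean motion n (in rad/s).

Convert to SI: T = 3.075 hours = 11070 s.
n = 2π / T.
n = 2π / 11070 s ≈ 0.0005676 rad/s.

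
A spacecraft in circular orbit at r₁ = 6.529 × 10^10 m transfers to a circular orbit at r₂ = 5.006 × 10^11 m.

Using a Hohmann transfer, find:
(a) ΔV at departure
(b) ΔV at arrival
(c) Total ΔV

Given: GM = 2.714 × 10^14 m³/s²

Transfer semi-major axis: a_t = (r₁ + r₂)/2 = (6.529e+10 + 5.006e+11)/2 = 2.82945e+11 m.
Circular speeds: v₁ = √(GM/r₁) = 64.4736 m/s, v₂ = √(GM/r₂) = 23.2841 m/s.
Transfer speeds (vis-viva v² = GM(2/r − 1/a_t)): v₁ᵗ = 85.7583 m/s, v₂ᵗ = 11.1849 m/s.
(a) ΔV₁ = |v₁ᵗ − v₁| ≈ 21.28 m/s = 21.28 m/s.
(b) ΔV₂ = |v₂ − v₂ᵗ| ≈ 12.1 m/s = 12.1 m/s.
(c) ΔV_total = ΔV₁ + ΔV₂ ≈ 33.38 m/s = 33.38 m/s.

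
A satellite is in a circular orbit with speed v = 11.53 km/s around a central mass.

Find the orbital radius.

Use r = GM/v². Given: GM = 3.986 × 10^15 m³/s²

Convert to SI: v = 11.53 km/s = 11530 m/s.
For a circular orbit, v² = GM / r, so r = GM / v².
r = 3.986e+15 / (11530)² m ≈ 2.998e+07 m = 29.98 Mm.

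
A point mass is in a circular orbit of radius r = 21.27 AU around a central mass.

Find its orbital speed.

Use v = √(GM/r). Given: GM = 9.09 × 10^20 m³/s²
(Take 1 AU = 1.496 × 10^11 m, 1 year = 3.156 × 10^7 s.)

Convert to SI: r = 21.27 AU = 3.18199e+12 m.
For a circular orbit, gravity supplies the centripetal force, so v = √(GM / r).
v = √(9.09e+20 / 3.18199e+12) m/s ≈ 1.69e+04 m/s = 3.566 AU/year.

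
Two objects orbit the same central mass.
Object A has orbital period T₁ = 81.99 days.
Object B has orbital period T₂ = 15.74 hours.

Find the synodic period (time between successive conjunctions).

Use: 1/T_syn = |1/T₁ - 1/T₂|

Convert to SI: T₁ = 81.99 days = 7.08394e+06 s; T₂ = 15.74 hours = 56664 s.
T_syn = |T₁ · T₂ / (T₁ − T₂)|.
T_syn = |7.08394e+06 · 56664 / (7.08394e+06 − 56664)| s ≈ 5.712e+04 s = 15.87 hours.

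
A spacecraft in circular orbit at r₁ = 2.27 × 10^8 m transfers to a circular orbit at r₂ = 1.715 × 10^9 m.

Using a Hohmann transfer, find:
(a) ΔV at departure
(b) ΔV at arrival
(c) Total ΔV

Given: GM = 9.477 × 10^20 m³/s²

Transfer semi-major axis: a_t = (r₁ + r₂)/2 = (2.27e+08 + 1.715e+09)/2 = 9.71e+08 m.
Circular speeds: v₁ = √(GM/r₁) = 2.04325e+06 m/s, v₂ = √(GM/r₂) = 743367 m/s.
Transfer speeds (vis-viva v² = GM(2/r − 1/a_t)): v₁ᵗ = 2.71547e+06 m/s, v₂ᵗ = 359424 m/s.
(a) ΔV₁ = |v₁ᵗ − v₁| ≈ 6.722e+05 m/s = 672.2 km/s.
(b) ΔV₂ = |v₂ − v₂ᵗ| ≈ 3.839e+05 m/s = 383.9 km/s.
(c) ΔV_total = ΔV₁ + ΔV₂ ≈ 1.056e+06 m/s = 1056 km/s.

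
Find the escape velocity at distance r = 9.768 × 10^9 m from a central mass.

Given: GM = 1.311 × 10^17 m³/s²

Escape velocity comes from setting total energy to zero: ½v² − GM/r = 0 ⇒ v_esc = √(2GM / r).
v_esc = √(2 · 1.311e+17 / 9.768e+09) m/s ≈ 5181 m/s = 5.181 km/s.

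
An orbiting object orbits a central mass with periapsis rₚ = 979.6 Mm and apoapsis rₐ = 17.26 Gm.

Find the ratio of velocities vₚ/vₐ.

Convert to SI: rₚ = 979.6 Mm = 9.796e+08 m; rₐ = 17.26 Gm = 1.726e+10 m.
Conservation of angular momentum gives rₚvₚ = rₐvₐ, so vₚ/vₐ = rₐ/rₚ.
vₚ/vₐ = 1.726e+10 / 9.796e+08 ≈ 17.62.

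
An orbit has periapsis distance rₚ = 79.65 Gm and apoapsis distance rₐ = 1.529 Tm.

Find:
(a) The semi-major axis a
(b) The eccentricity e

Convert to SI: rₚ = 79.65 Gm = 7.965e+10 m; rₐ = 1.529 Tm = 1.529e+12 m.
(a) a = (rₚ + rₐ) / 2 = (7.965e+10 + 1.529e+12) / 2 ≈ 8.043e+11 m = 804.3 Gm.
(b) e = (rₐ − rₚ) / (rₐ + rₚ) = (1.529e+12 − 7.965e+10) / (1.529e+12 + 7.965e+10) ≈ 0.901.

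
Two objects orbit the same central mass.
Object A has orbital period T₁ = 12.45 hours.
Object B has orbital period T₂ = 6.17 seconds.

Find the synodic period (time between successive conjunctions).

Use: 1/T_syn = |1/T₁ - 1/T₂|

Convert to SI: T₁ = 12.45 hours = 44820 s.
T_syn = |T₁ · T₂ / (T₁ − T₂)|.
T_syn = |44820 · 6.17 / (44820 − 6.17)| s ≈ 6.171 s = 6.171 seconds.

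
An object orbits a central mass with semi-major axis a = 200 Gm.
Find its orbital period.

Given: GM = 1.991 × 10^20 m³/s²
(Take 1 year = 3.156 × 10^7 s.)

Convert to SI: a = 200 Gm = 2e+11 m.
Kepler's third law: T = 2π √(a³ / GM).
Substituting a = 2e+11 m and GM = 1.991e+20 m³/s²:
T = 2π √((2e+11)³ / 1.991e+20) s
T ≈ 3.983e+07 s = 1.262 years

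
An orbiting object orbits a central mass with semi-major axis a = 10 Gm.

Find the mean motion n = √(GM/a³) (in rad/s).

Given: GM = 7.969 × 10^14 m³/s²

Convert to SI: a = 10 Gm = 1e+10 m.
n = √(GM / a³).
n = √(7.969e+14 / (1e+10)³) rad/s ≈ 2.823e-08 rad/s.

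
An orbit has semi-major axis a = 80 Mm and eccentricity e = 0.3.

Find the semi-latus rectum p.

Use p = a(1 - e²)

Convert to SI: a = 80 Mm = 8e+07 m.
p = a (1 − e²).
p = 8e+07 · (1 − (0.3)²) = 8e+07 · 0.91 ≈ 7.28e+07 m = 72.8 Mm.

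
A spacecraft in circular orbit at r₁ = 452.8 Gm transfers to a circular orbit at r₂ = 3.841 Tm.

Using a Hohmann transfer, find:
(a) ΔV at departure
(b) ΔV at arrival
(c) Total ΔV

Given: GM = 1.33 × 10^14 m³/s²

Convert to SI: r₁ = 452.8 Gm = 4.528e+11 m; r₂ = 3.841 Tm = 3.841e+12 m.
Transfer semi-major axis: a_t = (r₁ + r₂)/2 = (4.528e+11 + 3.841e+12)/2 = 2.1469e+12 m.
Circular speeds: v₁ = √(GM/r₁) = 17.1385 m/s, v₂ = √(GM/r₂) = 5.88442 m/s.
Transfer speeds (vis-viva v² = GM(2/r − 1/a_t)): v₁ᵗ = 22.9239 m/s, v₂ᵗ = 2.70241 m/s.
(a) ΔV₁ = |v₁ᵗ − v₁| ≈ 5.785 m/s = 5.785 m/s.
(b) ΔV₂ = |v₂ − v₂ᵗ| ≈ 3.182 m/s = 3.182 m/s.
(c) ΔV_total = ΔV₁ + ΔV₂ ≈ 8.967 m/s = 8.967 m/s.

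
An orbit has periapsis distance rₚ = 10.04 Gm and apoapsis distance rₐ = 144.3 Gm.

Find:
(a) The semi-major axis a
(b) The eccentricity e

Convert to SI: rₚ = 10.04 Gm = 1.004e+10 m; rₐ = 144.3 Gm = 1.443e+11 m.
(a) a = (rₚ + rₐ) / 2 = (1.004e+10 + 1.443e+11) / 2 ≈ 7.717e+10 m = 77.17 Gm.
(b) e = (rₐ − rₚ) / (rₐ + rₚ) = (1.443e+11 − 1.004e+10) / (1.443e+11 + 1.004e+10) ≈ 0.8699.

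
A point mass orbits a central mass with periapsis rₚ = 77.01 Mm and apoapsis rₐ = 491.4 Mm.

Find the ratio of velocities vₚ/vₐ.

Convert to SI: rₚ = 77.01 Mm = 7.701e+07 m; rₐ = 491.4 Mm = 4.914e+08 m.
Conservation of angular momentum gives rₚvₚ = rₐvₐ, so vₚ/vₐ = rₐ/rₚ.
vₚ/vₐ = 4.914e+08 / 7.701e+07 ≈ 6.381.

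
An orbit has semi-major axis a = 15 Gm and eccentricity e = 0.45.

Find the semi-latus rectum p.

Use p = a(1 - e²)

Convert to SI: a = 15 Gm = 1.5e+10 m.
p = a (1 − e²).
p = 1.5e+10 · (1 − (0.45)²) = 1.5e+10 · 0.7975 ≈ 1.196e+10 m = 11.96 Gm.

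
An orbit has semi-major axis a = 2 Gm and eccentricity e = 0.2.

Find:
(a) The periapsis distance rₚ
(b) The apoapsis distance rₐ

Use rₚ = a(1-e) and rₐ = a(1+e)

Convert to SI: a = 2 Gm = 2e+09 m.
(a) rₚ = a(1 − e) = 2e+09 · (1 − 0.2) = 2e+09 · 0.8 ≈ 1.6e+09 m = 1.6 Gm.
(b) rₐ = a(1 + e) = 2e+09 · (1 + 0.2) = 2e+09 · 1.2 ≈ 2.4e+09 m = 2.4 Gm.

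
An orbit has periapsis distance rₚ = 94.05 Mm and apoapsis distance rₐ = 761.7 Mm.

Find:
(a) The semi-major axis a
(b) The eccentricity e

Convert to SI: rₚ = 94.05 Mm = 9.405e+07 m; rₐ = 761.7 Mm = 7.617e+08 m.
(a) a = (rₚ + rₐ) / 2 = (9.405e+07 + 7.617e+08) / 2 ≈ 4.279e+08 m = 427.9 Mm.
(b) e = (rₐ − rₚ) / (rₐ + rₚ) = (7.617e+08 − 9.405e+07) / (7.617e+08 + 9.405e+07) ≈ 0.7802.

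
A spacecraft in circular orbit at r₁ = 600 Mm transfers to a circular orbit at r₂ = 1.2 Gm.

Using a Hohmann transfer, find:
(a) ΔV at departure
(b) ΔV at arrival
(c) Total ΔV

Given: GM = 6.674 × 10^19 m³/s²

Convert to SI: r₁ = 600 Mm = 6e+08 m; r₂ = 1.2 Gm = 1.2e+09 m.
Transfer semi-major axis: a_t = (r₁ + r₂)/2 = (6e+08 + 1.2e+09)/2 = 9e+08 m.
Circular speeds: v₁ = √(GM/r₁) = 333517 m/s, v₂ = √(GM/r₂) = 235832 m/s.
Transfer speeds (vis-viva v² = GM(2/r − 1/a_t)): v₁ᵗ = 385112 m/s, v₂ᵗ = 192556 m/s.
(a) ΔV₁ = |v₁ᵗ − v₁| ≈ 5.16e+04 m/s = 51.6 km/s.
(b) ΔV₂ = |v₂ − v₂ᵗ| ≈ 4.328e+04 m/s = 43.28 km/s.
(c) ΔV_total = ΔV₁ + ΔV₂ ≈ 9.487e+04 m/s = 94.87 km/s.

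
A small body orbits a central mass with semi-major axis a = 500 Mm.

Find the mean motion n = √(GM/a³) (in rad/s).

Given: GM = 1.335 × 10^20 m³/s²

Convert to SI: a = 500 Mm = 5e+08 m.
n = √(GM / a³).
n = √(1.335e+20 / (5e+08)³) rad/s ≈ 0.001033 rad/s.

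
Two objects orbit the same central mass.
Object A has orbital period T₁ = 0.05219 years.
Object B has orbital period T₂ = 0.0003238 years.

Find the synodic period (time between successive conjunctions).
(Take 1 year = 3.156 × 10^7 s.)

Convert to SI: T₁ = 0.05219 years = 1.64712e+06 s; T₂ = 0.0003238 years = 10219.1 s.
T_syn = |T₁ · T₂ / (T₁ − T₂)|.
T_syn = |1.64712e+06 · 10219.1 / (1.64712e+06 − 10219.1)| s ≈ 1.028e+04 s = 0.0003258 years.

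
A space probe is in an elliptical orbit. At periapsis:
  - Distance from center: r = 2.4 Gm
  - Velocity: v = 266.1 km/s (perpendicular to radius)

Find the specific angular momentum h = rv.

Convert to SI: r = 2.4 Gm = 2.4e+09 m; v = 266.1 km/s = 266100 m/s.
With v perpendicular to r, h = r · v.
h = 2.4e+09 · 266100 m²/s ≈ 6.386e+14 m²/s.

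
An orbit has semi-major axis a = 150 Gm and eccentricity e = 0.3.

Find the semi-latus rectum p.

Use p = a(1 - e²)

Convert to SI: a = 150 Gm = 1.5e+11 m.
p = a (1 − e²).
p = 1.5e+11 · (1 − (0.3)²) = 1.5e+11 · 0.91 ≈ 1.365e+11 m = 136.5 Gm.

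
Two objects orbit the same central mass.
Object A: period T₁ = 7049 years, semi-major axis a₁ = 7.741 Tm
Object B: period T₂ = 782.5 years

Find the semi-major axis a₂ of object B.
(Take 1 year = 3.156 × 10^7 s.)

Convert to SI: T₁ = 7049 years = 2.22466e+11 s; a₁ = 7.741 Tm = 7.741e+12 m; T₂ = 782.5 years = 2.46957e+10 s.
Kepler's third law: (T₁/T₂)² = (a₁/a₂)³ ⇒ a₂ = a₁ · (T₂/T₁)^(2/3).
T₂/T₁ = 2.46957e+10 / 2.22466e+11 = 0.111009.
a₂ = 7.741e+12 · (0.111009)^(2/3) m ≈ 1.788e+12 m = 1.788 Tm.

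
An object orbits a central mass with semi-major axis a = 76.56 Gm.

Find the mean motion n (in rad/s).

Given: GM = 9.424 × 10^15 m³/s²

Convert to SI: a = 76.56 Gm = 7.656e+10 m.
n = √(GM / a³).
n = √(9.424e+15 / (7.656e+10)³) rad/s ≈ 4.583e-09 rad/s.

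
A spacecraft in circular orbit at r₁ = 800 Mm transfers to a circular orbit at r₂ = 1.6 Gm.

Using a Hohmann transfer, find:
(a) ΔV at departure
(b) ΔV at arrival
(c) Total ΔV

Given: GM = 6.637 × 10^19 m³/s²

Convert to SI: r₁ = 800 Mm = 8e+08 m; r₂ = 1.6 Gm = 1.6e+09 m.
Transfer semi-major axis: a_t = (r₁ + r₂)/2 = (8e+08 + 1.6e+09)/2 = 1.2e+09 m.
Circular speeds: v₁ = √(GM/r₁) = 288032 m/s, v₂ = √(GM/r₂) = 203669 m/s.
Transfer speeds (vis-viva v² = GM(2/r − 1/a_t)): v₁ᵗ = 332591 m/s, v₂ᵗ = 166295 m/s.
(a) ΔV₁ = |v₁ᵗ − v₁| ≈ 4.456e+04 m/s = 44.56 km/s.
(b) ΔV₂ = |v₂ − v₂ᵗ| ≈ 3.737e+04 m/s = 37.37 km/s.
(c) ΔV_total = ΔV₁ + ΔV₂ ≈ 8.193e+04 m/s = 81.93 km/s.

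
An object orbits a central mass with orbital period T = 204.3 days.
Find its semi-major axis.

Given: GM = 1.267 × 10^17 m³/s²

Convert to SI: T = 204.3 days = 1.76515e+07 s.
Invert Kepler's third law: a = (GM · T² / (4π²))^(1/3).
Substituting T = 1.76515e+07 s and GM = 1.267e+17 m³/s²:
a = (1.267e+17 · (1.76515e+07)² / (4π²))^(1/3) m
a ≈ 1e+10 m = 10 Gm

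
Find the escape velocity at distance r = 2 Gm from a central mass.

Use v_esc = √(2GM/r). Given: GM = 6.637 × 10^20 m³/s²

Convert to SI: r = 2 Gm = 2e+09 m.
Escape velocity comes from setting total energy to zero: ½v² − GM/r = 0 ⇒ v_esc = √(2GM / r).
v_esc = √(2 · 6.637e+20 / 2e+09) m/s ≈ 8.147e+05 m/s = 814.7 km/s.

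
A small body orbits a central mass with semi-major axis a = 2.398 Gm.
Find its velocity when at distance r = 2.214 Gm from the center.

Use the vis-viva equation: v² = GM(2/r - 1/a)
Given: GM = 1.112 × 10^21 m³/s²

Convert to SI: a = 2.398 Gm = 2.398e+09 m; r = 2.214 Gm = 2.214e+09 m.
Vis-viva: v = √(GM · (2/r − 1/a)).
2/r − 1/a = 2/2.214e+09 − 1/2.398e+09 = 4.86328e-10 m⁻¹.
v = √(1.112e+21 · 4.86328e-10) m/s ≈ 7.354e+05 m/s = 735.4 km/s.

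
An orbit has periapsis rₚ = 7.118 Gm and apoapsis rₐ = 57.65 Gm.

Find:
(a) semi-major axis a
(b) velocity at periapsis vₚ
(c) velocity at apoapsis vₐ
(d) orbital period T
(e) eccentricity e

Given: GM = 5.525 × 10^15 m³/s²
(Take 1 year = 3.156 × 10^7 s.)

Convert to SI: rₚ = 7.118 Gm = 7.118e+09 m; rₐ = 57.65 Gm = 5.765e+10 m.
(a) a = (rₚ + rₐ)/2 = (7.118e+09 + 5.765e+10)/2 ≈ 3.238e+10 m
(b) With a = (rₚ + rₐ)/2 = 3.2384e+10 m, vₚ = √(GM (2/rₚ − 1/a)) = √(5.525e+15 · (2/7.118e+09 − 1/3.2384e+10)) m/s ≈ 1175 m/s
(c) With a = (rₚ + rₐ)/2 = 3.2384e+10 m, vₐ = √(GM (2/rₐ − 1/a)) = √(5.525e+15 · (2/5.765e+10 − 1/3.2384e+10)) m/s ≈ 145.1 m/s
(d) With a = (rₚ + rₐ)/2 = 3.2384e+10 m, T = 2π √(a³/GM) = 2π √((3.2384e+10)³/5.525e+15) s ≈ 4.926e+08 s
(e) e = (rₐ − rₚ)/(rₐ + rₚ) = (5.765e+10 − 7.118e+09)/(5.765e+10 + 7.118e+09) ≈ 0.7802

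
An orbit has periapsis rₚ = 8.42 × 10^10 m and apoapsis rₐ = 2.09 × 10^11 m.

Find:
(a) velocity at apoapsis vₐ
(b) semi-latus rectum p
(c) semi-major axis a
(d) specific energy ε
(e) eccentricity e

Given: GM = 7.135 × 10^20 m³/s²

(a) With a = (rₚ + rₐ)/2 = 1.466e+11 m, vₐ = √(GM (2/rₐ − 1/a)) = √(7.135e+20 · (2/2.09e+11 − 1/1.466e+11)) m/s ≈ 4.428e+04 m/s
(b) From a = (rₚ + rₐ)/2 = 1.466e+11 m and e = (rₐ − rₚ)/(rₐ + rₚ) = 0.425648, p = a(1 − e²) = 1.466e+11 · (1 − (0.425648)²) ≈ 1.2e+11 m
(c) a = (rₚ + rₐ)/2 = (8.42e+10 + 2.09e+11)/2 ≈ 1.466e+11 m
(d) With a = (rₚ + rₐ)/2 = 1.466e+11 m, ε = −GM/(2a) = −7.135e+20/(2 · 1.466e+11) J/kg ≈ -2.433e+09 J/kg
(e) e = (rₐ − rₚ)/(rₐ + rₚ) = (2.09e+11 − 8.42e+10)/(2.09e+11 + 8.42e+10) ≈ 0.4256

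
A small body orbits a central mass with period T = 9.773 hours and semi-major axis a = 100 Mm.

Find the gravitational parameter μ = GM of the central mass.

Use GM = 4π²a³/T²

Convert to SI: T = 9.773 hours = 35182.8 s; a = 100 Mm = 1e+08 m.
GM = 4π² · a³ / T².
GM = 4π² · (1e+08)³ / (35182.8)² m³/s² ≈ 3.189e+16 m³/s² = 3.189 × 10^16 m³/s².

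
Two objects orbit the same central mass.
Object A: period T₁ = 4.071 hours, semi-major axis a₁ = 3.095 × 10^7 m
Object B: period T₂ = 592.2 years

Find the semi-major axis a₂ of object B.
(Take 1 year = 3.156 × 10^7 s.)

Convert to SI: T₁ = 4.071 hours = 14655.6 s; T₂ = 592.2 years = 1.86898e+10 s.
Kepler's third law: (T₁/T₂)² = (a₁/a₂)³ ⇒ a₂ = a₁ · (T₂/T₁)^(2/3).
T₂/T₁ = 1.86898e+10 / 14655.6 = 1.27527e+06.
a₂ = 3.095e+07 · (1.27527e+06)^(2/3) m ≈ 3.64e+11 m = 3.64 × 10^11 m.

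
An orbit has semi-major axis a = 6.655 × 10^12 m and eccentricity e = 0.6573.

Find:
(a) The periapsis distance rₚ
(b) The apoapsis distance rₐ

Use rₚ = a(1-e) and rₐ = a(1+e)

(a) rₚ = a(1 − e) = 6.655e+12 · (1 − 0.6573) = 6.655e+12 · 0.3427 ≈ 2.281e+12 m = 2.281 × 10^12 m.
(b) rₐ = a(1 + e) = 6.655e+12 · (1 + 0.6573) = 6.655e+12 · 1.6573 ≈ 1.103e+13 m = 1.103 × 10^13 m.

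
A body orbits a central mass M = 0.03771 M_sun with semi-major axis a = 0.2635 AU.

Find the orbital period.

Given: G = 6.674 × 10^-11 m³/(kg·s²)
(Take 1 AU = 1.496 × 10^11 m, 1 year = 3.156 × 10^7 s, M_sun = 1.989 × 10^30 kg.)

Convert to SI: a = 0.2635 AU = 3.94196e+10 m; M = 0.03771 M_sun = 7.50052e+28 kg.
GM = G · M = 6.674e-11 · 7.50052e+28 = 5.00585e+18 m³/s².
Kepler's third law: T = 2π √(a³ / GM).
Substituting a = 3.94196e+10 m and GM = 5.00585e+18 m³/s²:
T = 2π √((3.94196e+10)³ / 5.00585e+18) s
T ≈ 2.198e+07 s = 0.6964 years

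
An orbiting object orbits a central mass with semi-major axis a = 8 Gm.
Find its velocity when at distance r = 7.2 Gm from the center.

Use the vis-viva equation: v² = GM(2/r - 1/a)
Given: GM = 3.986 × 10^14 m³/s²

Convert to SI: a = 8 Gm = 8e+09 m; r = 7.2 Gm = 7.2e+09 m.
Vis-viva: v = √(GM · (2/r − 1/a)).
2/r − 1/a = 2/7.2e+09 − 1/8e+09 = 1.52778e-10 m⁻¹.
v = √(3.986e+14 · 1.52778e-10) m/s ≈ 246.8 m/s = 246.8 m/s.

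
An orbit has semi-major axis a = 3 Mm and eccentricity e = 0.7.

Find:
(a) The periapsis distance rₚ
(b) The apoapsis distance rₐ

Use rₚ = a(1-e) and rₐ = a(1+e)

Convert to SI: a = 3 Mm = 3e+06 m.
(a) rₚ = a(1 − e) = 3e+06 · (1 − 0.7) = 3e+06 · 0.3 ≈ 9e+05 m = 900 km.
(b) rₐ = a(1 + e) = 3e+06 · (1 + 0.7) = 3e+06 · 1.7 ≈ 5.1e+06 m = 5.1 Mm.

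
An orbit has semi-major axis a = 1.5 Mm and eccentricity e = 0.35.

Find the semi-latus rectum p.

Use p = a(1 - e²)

Convert to SI: a = 1.5 Mm = 1.5e+06 m.
p = a (1 − e²).
p = 1.5e+06 · (1 − (0.35)²) = 1.5e+06 · 0.8775 ≈ 1.316e+06 m = 1.316 Mm.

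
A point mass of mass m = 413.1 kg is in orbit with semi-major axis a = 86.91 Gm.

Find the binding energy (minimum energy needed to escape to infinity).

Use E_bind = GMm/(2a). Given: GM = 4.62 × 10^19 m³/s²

Convert to SI: a = 86.91 Gm = 8.691e+10 m.
Total orbital energy is E = −GMm/(2a); binding energy is E_bind = −E = GMm/(2a).
E_bind = 4.62e+19 · 413.1 / (2 · 8.691e+10) J ≈ 1.098e+11 J = 109.8 GJ.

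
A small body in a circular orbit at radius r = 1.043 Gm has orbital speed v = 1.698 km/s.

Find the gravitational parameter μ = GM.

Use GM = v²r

Convert to SI: r = 1.043 Gm = 1.043e+09 m; v = 1.698 km/s = 1698 m/s.
For a circular orbit v² = GM/r, so GM = v² · r.
GM = (1698)² · 1.043e+09 m³/s² ≈ 3.007e+15 m³/s² = 3.007 × 10^15 m³/s².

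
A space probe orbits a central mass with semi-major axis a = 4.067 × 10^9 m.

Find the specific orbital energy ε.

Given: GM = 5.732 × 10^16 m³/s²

ε = −GM / (2a).
ε = −5.732e+16 / (2 · 4.067e+09) J/kg ≈ -7.047e+06 J/kg = -7.047 MJ/kg.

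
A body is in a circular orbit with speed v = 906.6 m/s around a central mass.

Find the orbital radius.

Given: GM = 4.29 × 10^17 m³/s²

For a circular orbit, v² = GM / r, so r = GM / v².
r = 4.29e+17 / (906.6)² m ≈ 5.219e+11 m = 521.9 Gm.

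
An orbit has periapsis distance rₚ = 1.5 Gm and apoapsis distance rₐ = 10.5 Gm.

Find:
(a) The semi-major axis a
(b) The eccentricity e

Convert to SI: rₚ = 1.5 Gm = 1.5e+09 m; rₐ = 10.5 Gm = 1.05e+10 m.
(a) a = (rₚ + rₐ) / 2 = (1.5e+09 + 1.05e+10) / 2 ≈ 6e+09 m = 6 Gm.
(b) e = (rₐ − rₚ) / (rₐ + rₚ) = (1.05e+10 − 1.5e+09) / (1.05e+10 + 1.5e+09) ≈ 0.75.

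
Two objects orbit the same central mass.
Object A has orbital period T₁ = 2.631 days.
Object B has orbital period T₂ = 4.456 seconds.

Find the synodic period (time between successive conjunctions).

Convert to SI: T₁ = 2.631 days = 227318 s.
T_syn = |T₁ · T₂ / (T₁ − T₂)|.
T_syn = |227318 · 4.456 / (227318 − 4.456)| s ≈ 4.456 s = 4.456 seconds.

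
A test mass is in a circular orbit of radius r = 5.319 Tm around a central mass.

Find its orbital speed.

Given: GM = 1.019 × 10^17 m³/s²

Convert to SI: r = 5.319 Tm = 5.319e+12 m.
For a circular orbit, gravity supplies the centripetal force, so v = √(GM / r).
v = √(1.019e+17 / 5.319e+12) m/s ≈ 138.4 m/s = 138.4 m/s.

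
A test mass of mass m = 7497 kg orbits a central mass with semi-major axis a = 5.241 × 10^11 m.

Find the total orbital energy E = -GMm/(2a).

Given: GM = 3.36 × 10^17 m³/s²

E = −GMm / (2a).
E = −3.36e+17 · 7497 / (2 · 5.241e+11) J ≈ -2.403e+09 J = -2.403 GJ.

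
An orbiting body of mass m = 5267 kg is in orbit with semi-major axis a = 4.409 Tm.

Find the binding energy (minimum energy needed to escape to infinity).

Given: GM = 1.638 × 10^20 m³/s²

Convert to SI: a = 4.409 Tm = 4.409e+12 m.
Total orbital energy is E = −GMm/(2a); binding energy is E_bind = −E = GMm/(2a).
E_bind = 1.638e+20 · 5267 / (2 · 4.409e+12) J ≈ 9.784e+10 J = 97.84 GJ.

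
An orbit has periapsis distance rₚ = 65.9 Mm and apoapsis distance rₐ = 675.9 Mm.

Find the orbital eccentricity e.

Convert to SI: rₚ = 65.9 Mm = 6.59e+07 m; rₐ = 675.9 Mm = 6.759e+08 m.
e = (rₐ − rₚ) / (rₐ + rₚ).
e = (6.759e+08 − 6.59e+07) / (6.759e+08 + 6.59e+07) = 6.1e+08 / 7.418e+08 ≈ 0.8223.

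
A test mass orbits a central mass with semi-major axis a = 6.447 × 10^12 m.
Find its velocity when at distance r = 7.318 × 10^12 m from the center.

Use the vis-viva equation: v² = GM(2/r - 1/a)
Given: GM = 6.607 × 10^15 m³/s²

Vis-viva: v = √(GM · (2/r − 1/a)).
2/r − 1/a = 2/7.318e+12 − 1/6.447e+12 = 1.18188e-13 m⁻¹.
v = √(6.607e+15 · 1.18188e-13) m/s ≈ 27.94 m/s = 27.94 m/s.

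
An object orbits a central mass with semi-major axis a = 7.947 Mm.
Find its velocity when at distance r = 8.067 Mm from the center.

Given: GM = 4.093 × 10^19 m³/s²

Convert to SI: a = 7.947 Mm = 7.947e+06 m; r = 8.067 Mm = 8.067e+06 m.
Vis-viva: v = √(GM · (2/r − 1/a)).
2/r − 1/a = 2/8.067e+06 − 1/7.947e+06 = 1.2209e-07 m⁻¹.
v = √(4.093e+19 · 1.2209e-07) m/s ≈ 2.235e+06 m/s = 2235 km/s.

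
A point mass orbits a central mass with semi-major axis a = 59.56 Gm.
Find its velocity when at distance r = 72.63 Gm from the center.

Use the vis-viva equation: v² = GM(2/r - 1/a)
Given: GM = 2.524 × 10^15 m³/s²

Convert to SI: a = 59.56 Gm = 5.956e+10 m; r = 72.63 Gm = 7.263e+10 m.
Vis-viva: v = √(GM · (2/r − 1/a)).
2/r − 1/a = 2/7.263e+10 − 1/5.956e+10 = 1.0747e-11 m⁻¹.
v = √(2.524e+15 · 1.0747e-11) m/s ≈ 164.7 m/s = 164.7 m/s.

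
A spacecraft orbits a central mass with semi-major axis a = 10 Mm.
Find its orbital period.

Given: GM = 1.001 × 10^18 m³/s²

Convert to SI: a = 10 Mm = 1e+07 m.
Kepler's third law: T = 2π √(a³ / GM).
Substituting a = 1e+07 m and GM = 1.001e+18 m³/s²:
T = 2π √((1e+07)³ / 1.001e+18) s
T ≈ 198.6 s = 3.31 minutes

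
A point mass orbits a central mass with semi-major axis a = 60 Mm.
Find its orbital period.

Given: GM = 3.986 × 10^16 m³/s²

Convert to SI: a = 60 Mm = 6e+07 m.
Kepler's third law: T = 2π √(a³ / GM).
Substituting a = 6e+07 m and GM = 3.986e+16 m³/s²:
T = 2π √((6e+07)³ / 3.986e+16) s
T ≈ 1.463e+04 s = 4.063 hours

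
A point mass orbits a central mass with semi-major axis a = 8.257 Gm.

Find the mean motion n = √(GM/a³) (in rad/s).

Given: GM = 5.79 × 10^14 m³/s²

Convert to SI: a = 8.257 Gm = 8.257e+09 m.
n = √(GM / a³).
n = √(5.79e+14 / (8.257e+09)³) rad/s ≈ 3.207e-08 rad/s.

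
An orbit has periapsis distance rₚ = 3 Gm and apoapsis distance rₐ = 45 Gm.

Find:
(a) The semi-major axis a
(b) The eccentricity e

Convert to SI: rₚ = 3 Gm = 3e+09 m; rₐ = 45 Gm = 4.5e+10 m.
(a) a = (rₚ + rₐ) / 2 = (3e+09 + 4.5e+10) / 2 ≈ 2.4e+10 m = 24 Gm.
(b) e = (rₐ − rₚ) / (rₐ + rₚ) = (4.5e+10 − 3e+09) / (4.5e+10 + 3e+09) ≈ 0.875.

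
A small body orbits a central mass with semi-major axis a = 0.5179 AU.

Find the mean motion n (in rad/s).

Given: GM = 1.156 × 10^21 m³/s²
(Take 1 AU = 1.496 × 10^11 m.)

Convert to SI: a = 0.5179 AU = 7.74778e+10 m.
n = √(GM / a³).
n = √(1.156e+21 / (7.74778e+10)³) rad/s ≈ 1.577e-06 rad/s.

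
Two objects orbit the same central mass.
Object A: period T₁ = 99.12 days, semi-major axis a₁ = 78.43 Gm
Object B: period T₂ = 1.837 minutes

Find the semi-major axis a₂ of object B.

Convert to SI: T₁ = 99.12 days = 8.56397e+06 s; a₁ = 78.43 Gm = 7.843e+10 m; T₂ = 1.837 minutes = 110.22 s.
Kepler's third law: (T₁/T₂)² = (a₁/a₂)³ ⇒ a₂ = a₁ · (T₂/T₁)^(2/3).
T₂/T₁ = 110.22 / 8.56397e+06 = 1.28702e-05.
a₂ = 7.843e+10 · (1.28702e-05)^(2/3) m ≈ 4.307e+07 m = 43.07 Mm.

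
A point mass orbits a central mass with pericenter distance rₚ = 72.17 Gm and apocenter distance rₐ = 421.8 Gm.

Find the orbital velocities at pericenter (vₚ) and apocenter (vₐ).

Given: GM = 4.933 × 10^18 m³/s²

Convert to SI: rₚ = 72.17 Gm = 7.217e+10 m; rₐ = 421.8 Gm = 4.218e+11 m.
Use the vis-viva equation v² = GM(2/r − 1/a) with a = (rₚ + rₐ)/2 = (7.217e+10 + 4.218e+11)/2 = 2.46985e+11 m.
vₚ = √(GM · (2/rₚ − 1/a)) = √(4.933e+18 · (2/7.217e+10 − 1/2.46985e+11)) m/s ≈ 1.08e+04 m/s = 10.8 km/s.
vₐ = √(GM · (2/rₐ − 1/a)) = √(4.933e+18 · (2/4.218e+11 − 1/2.46985e+11)) m/s ≈ 1849 m/s = 1.849 km/s.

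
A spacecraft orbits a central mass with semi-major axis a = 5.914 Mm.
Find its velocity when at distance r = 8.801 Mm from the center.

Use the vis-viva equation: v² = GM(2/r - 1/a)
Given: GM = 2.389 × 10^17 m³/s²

Convert to SI: a = 5.914 Mm = 5.914e+06 m; r = 8.801 Mm = 8.801e+06 m.
Vis-viva: v = √(GM · (2/r − 1/a)).
2/r − 1/a = 2/8.801e+06 − 1/5.914e+06 = 5.81566e-08 m⁻¹.
v = √(2.389e+17 · 5.81566e-08) m/s ≈ 1.179e+05 m/s = 117.9 km/s.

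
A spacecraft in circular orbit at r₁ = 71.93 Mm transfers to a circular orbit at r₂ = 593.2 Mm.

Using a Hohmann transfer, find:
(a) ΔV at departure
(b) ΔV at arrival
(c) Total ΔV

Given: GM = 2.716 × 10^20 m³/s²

Convert to SI: r₁ = 71.93 Mm = 7.193e+07 m; r₂ = 593.2 Mm = 5.932e+08 m.
Transfer semi-major axis: a_t = (r₁ + r₂)/2 = (7.193e+07 + 5.932e+08)/2 = 3.32565e+08 m.
Circular speeds: v₁ = √(GM/r₁) = 1.94317e+06 m/s, v₂ = √(GM/r₂) = 676650 m/s.
Transfer speeds (vis-viva v² = GM(2/r − 1/a_t)): v₁ᵗ = 2.59521e+06 m/s, v₂ᵗ = 314689 m/s.
(a) ΔV₁ = |v₁ᵗ − v₁| ≈ 6.52e+05 m/s = 652 km/s.
(b) ΔV₂ = |v₂ − v₂ᵗ| ≈ 3.62e+05 m/s = 362 km/s.
(c) ΔV_total = ΔV₁ + ΔV₂ ≈ 1.014e+06 m/s = 1014 km/s.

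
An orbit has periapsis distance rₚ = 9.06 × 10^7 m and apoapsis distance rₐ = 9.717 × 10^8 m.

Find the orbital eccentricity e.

e = (rₐ − rₚ) / (rₐ + rₚ).
e = (9.717e+08 − 9.06e+07) / (9.717e+08 + 9.06e+07) = 8.811e+08 / 1.0623e+09 ≈ 0.8294.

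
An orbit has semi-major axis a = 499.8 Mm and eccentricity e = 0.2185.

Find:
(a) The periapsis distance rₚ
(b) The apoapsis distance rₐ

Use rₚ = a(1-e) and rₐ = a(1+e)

Convert to SI: a = 499.8 Mm = 4.998e+08 m.
(a) rₚ = a(1 − e) = 4.998e+08 · (1 − 0.2185) = 4.998e+08 · 0.7815 ≈ 3.906e+08 m = 390.6 Mm.
(b) rₐ = a(1 + e) = 4.998e+08 · (1 + 0.2185) = 4.998e+08 · 1.2185 ≈ 6.09e+08 m = 609 Mm.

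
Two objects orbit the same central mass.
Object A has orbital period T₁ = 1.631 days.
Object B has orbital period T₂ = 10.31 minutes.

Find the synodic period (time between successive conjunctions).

Convert to SI: T₁ = 1.631 days = 140918 s; T₂ = 10.31 minutes = 618.6 s.
T_syn = |T₁ · T₂ / (T₁ − T₂)|.
T_syn = |140918 · 618.6 / (140918 − 618.6)| s ≈ 621.3 s = 10.36 minutes.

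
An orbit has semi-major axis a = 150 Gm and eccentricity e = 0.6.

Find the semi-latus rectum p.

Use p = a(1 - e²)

Convert to SI: a = 150 Gm = 1.5e+11 m.
p = a (1 − e²).
p = 1.5e+11 · (1 − (0.6)²) = 1.5e+11 · 0.64 ≈ 9.6e+10 m = 96 Gm.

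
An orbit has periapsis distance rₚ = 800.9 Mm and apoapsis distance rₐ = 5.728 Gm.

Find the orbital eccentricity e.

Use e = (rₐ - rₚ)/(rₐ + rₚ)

Convert to SI: rₚ = 800.9 Mm = 8.009e+08 m; rₐ = 5.728 Gm = 5.728e+09 m.
e = (rₐ − rₚ) / (rₐ + rₚ).
e = (5.728e+09 − 8.009e+08) / (5.728e+09 + 8.009e+08) = 4.9271e+09 / 6.5289e+09 ≈ 0.7547.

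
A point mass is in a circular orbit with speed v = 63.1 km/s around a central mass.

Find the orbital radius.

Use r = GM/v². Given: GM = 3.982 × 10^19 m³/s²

Convert to SI: v = 63.1 km/s = 63100 m/s.
For a circular orbit, v² = GM / r, so r = GM / v².
r = 3.982e+19 / (63100)² m ≈ 1e+10 m = 10 Gm.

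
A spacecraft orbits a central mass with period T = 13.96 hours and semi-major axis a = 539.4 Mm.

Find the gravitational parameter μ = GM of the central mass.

Convert to SI: T = 13.96 hours = 50256 s; a = 539.4 Mm = 5.394e+08 m.
GM = 4π² · a³ / T².
GM = 4π² · (5.394e+08)³ / (50256)² m³/s² ≈ 2.453e+18 m³/s² = 2.453 × 10^18 m³/s².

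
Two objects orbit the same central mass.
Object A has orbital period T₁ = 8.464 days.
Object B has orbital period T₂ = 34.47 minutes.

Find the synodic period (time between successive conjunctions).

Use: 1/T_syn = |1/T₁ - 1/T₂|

Convert to SI: T₁ = 8.464 days = 731290 s; T₂ = 34.47 minutes = 2068.2 s.
T_syn = |T₁ · T₂ / (T₁ − T₂)|.
T_syn = |731290 · 2068.2 / (731290 − 2068.2)| s ≈ 2074 s = 34.57 minutes.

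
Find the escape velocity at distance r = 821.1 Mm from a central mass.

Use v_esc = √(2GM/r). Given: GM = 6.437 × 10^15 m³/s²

Convert to SI: r = 821.1 Mm = 8.211e+08 m.
Escape velocity comes from setting total energy to zero: ½v² − GM/r = 0 ⇒ v_esc = √(2GM / r).
v_esc = √(2 · 6.437e+15 / 8.211e+08) m/s ≈ 3960 m/s = 3.96 km/s.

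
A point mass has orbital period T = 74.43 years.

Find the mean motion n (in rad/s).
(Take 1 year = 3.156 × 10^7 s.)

Convert to SI: T = 74.43 years = 2.34901e+09 s.
n = 2π / T.
n = 2π / 2.34901e+09 s ≈ 2.675e-09 rad/s.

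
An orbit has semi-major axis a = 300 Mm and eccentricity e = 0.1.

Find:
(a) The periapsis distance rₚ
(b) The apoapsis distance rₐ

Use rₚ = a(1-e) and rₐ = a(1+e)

Convert to SI: a = 300 Mm = 3e+08 m.
(a) rₚ = a(1 − e) = 3e+08 · (1 − 0.1) = 3e+08 · 0.9 ≈ 2.7e+08 m = 270 Mm.
(b) rₐ = a(1 + e) = 3e+08 · (1 + 0.1) = 3e+08 · 1.1 ≈ 3.3e+08 m = 330 Mm.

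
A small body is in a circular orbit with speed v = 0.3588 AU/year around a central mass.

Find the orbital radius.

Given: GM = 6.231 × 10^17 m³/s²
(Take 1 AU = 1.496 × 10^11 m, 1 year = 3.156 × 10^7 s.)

Convert to SI: v = 0.3588 AU/year = 1700.78 m/s.
For a circular orbit, v² = GM / r, so r = GM / v².
r = 6.231e+17 / (1700.78)² m ≈ 2.154e+11 m = 1.44 AU.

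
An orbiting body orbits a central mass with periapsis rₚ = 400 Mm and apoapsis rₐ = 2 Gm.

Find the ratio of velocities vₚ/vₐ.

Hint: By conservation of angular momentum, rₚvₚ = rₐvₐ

Convert to SI: rₚ = 400 Mm = 4e+08 m; rₐ = 2 Gm = 2e+09 m.
Conservation of angular momentum gives rₚvₚ = rₐvₐ, so vₚ/vₐ = rₐ/rₚ.
vₚ/vₐ = 2e+09 / 4e+08 ≈ 5.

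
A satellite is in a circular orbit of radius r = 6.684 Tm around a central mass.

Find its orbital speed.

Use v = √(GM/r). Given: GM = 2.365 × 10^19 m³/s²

Convert to SI: r = 6.684 Tm = 6.684e+12 m.
For a circular orbit, gravity supplies the centripetal force, so v = √(GM / r).
v = √(2.365e+19 / 6.684e+12) m/s ≈ 1881 m/s = 1.881 km/s.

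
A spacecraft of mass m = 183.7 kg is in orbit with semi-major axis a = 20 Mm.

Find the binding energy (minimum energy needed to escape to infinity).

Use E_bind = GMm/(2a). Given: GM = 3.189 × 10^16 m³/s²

Convert to SI: a = 20 Mm = 2e+07 m.
Total orbital energy is E = −GMm/(2a); binding energy is E_bind = −E = GMm/(2a).
E_bind = 3.189e+16 · 183.7 / (2 · 2e+07) J ≈ 1.465e+11 J = 146.5 GJ.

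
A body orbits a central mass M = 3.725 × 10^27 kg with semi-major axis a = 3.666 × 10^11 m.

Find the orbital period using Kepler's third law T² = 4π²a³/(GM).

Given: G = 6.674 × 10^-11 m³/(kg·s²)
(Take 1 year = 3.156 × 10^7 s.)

GM = G · M = 6.674e-11 · 3.725e+27 = 2.48606e+17 m³/s².
Kepler's third law: T = 2π √(a³ / GM).
Substituting a = 3.666e+11 m and GM = 2.48606e+17 m³/s²:
T = 2π √((3.666e+11)³ / 2.48606e+17) s
T ≈ 2.797e+09 s = 88.63 years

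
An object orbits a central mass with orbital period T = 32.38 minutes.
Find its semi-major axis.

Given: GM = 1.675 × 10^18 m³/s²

Convert to SI: T = 32.38 minutes = 1942.8 s.
Invert Kepler's third law: a = (GM · T² / (4π²))^(1/3).
Substituting T = 1942.8 s and GM = 1.675e+18 m³/s²:
a = (1.675e+18 · (1942.8)² / (4π²))^(1/3) m
a ≈ 5.43e+07 m = 5.43 × 10^7 m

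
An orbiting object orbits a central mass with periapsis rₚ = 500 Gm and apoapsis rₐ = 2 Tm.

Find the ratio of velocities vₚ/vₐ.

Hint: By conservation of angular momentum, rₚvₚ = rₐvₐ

Convert to SI: rₚ = 500 Gm = 5e+11 m; rₐ = 2 Tm = 2e+12 m.
Conservation of angular momentum gives rₚvₚ = rₐvₐ, so vₚ/vₐ = rₐ/rₚ.
vₚ/vₐ = 2e+12 / 5e+11 ≈ 4.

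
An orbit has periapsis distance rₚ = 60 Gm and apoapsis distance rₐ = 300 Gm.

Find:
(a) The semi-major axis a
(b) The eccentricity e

Convert to SI: rₚ = 60 Gm = 6e+10 m; rₐ = 300 Gm = 3e+11 m.
(a) a = (rₚ + rₐ) / 2 = (6e+10 + 3e+11) / 2 ≈ 1.8e+11 m = 180 Gm.
(b) e = (rₐ − rₚ) / (rₐ + rₚ) = (3e+11 − 6e+10) / (3e+11 + 6e+10) ≈ 0.6667.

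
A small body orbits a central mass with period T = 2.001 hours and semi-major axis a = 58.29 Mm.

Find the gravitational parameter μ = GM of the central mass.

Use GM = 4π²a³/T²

Convert to SI: T = 2.001 hours = 7203.6 s; a = 58.29 Mm = 5.829e+07 m.
GM = 4π² · a³ / T².
GM = 4π² · (5.829e+07)³ / (7203.6)² m³/s² ≈ 1.507e+17 m³/s² = 1.507 × 10^17 m³/s².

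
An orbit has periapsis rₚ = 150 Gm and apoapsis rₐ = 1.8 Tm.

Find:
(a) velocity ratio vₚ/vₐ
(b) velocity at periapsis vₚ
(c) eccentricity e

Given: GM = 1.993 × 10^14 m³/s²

Convert to SI: rₚ = 150 Gm = 1.5e+11 m; rₐ = 1.8 Tm = 1.8e+12 m.
(a) Conservation of angular momentum (rₚvₚ = rₐvₐ) gives vₚ/vₐ = rₐ/rₚ = 1.8e+12/1.5e+11 ≈ 12
(b) With a = (rₚ + rₐ)/2 = 9.75e+11 m, vₚ = √(GM (2/rₚ − 1/a)) = √(1.993e+14 · (2/1.5e+11 − 1/9.75e+11)) m/s ≈ 49.53 m/s
(c) e = (rₐ − rₚ)/(rₐ + rₚ) = (1.8e+12 − 1.5e+11)/(1.8e+12 + 1.5e+11) ≈ 0.8462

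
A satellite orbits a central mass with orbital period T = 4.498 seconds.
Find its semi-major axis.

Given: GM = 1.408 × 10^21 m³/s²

Invert Kepler's third law: a = (GM · T² / (4π²))^(1/3).
Substituting T = 4.498 s and GM = 1.408e+21 m³/s²:
a = (1.408e+21 · (4.498)² / (4π²))^(1/3) m
a ≈ 8.969e+06 m = 8.969 Mm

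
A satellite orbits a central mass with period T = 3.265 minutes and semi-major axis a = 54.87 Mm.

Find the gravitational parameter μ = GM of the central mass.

Convert to SI: T = 3.265 minutes = 195.9 s; a = 54.87 Mm = 5.487e+07 m.
GM = 4π² · a³ / T².
GM = 4π² · (5.487e+07)³ / (195.9)² m³/s² ≈ 1.699e+20 m³/s² = 1.699 × 10^20 m³/s².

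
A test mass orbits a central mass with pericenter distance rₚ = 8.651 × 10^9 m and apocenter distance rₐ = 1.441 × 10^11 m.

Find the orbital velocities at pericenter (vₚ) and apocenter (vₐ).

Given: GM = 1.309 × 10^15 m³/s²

Use the vis-viva equation v² = GM(2/r − 1/a) with a = (rₚ + rₐ)/2 = (8.651e+09 + 1.441e+11)/2 = 7.63755e+10 m.
vₚ = √(GM · (2/rₚ − 1/a)) = √(1.309e+15 · (2/8.651e+09 − 1/7.63755e+10)) m/s ≈ 534.3 m/s = 534.3 m/s.
vₐ = √(GM · (2/rₐ − 1/a)) = √(1.309e+15 · (2/1.441e+11 − 1/7.63755e+10)) m/s ≈ 32.08 m/s = 32.08 m/s.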